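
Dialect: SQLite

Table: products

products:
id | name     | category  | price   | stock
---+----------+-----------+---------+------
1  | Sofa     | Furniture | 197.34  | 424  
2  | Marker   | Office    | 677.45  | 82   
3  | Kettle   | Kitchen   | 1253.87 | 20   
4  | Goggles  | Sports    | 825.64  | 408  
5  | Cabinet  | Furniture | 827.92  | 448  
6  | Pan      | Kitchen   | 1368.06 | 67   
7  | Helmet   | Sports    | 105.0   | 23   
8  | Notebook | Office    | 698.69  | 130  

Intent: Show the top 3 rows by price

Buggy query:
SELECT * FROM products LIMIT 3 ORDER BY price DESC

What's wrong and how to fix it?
Bug: LIMIT must come after ORDER BY

Fix: Swap the clauses: ORDER BY first, then LIMIT

Corrected query:
SELECT * FROM products ORDER BY price DESC LIMIT 3

Result:
id | name    | category  | price   | stock
---+---------+-----------+---------+------
6  | Pan     | Kitchen   | 1368.06 | 67   
3  | Kettle  | Kitchen   | 1253.87 | 20   
5  | Cabinet | Furniture | 827.92  | 448  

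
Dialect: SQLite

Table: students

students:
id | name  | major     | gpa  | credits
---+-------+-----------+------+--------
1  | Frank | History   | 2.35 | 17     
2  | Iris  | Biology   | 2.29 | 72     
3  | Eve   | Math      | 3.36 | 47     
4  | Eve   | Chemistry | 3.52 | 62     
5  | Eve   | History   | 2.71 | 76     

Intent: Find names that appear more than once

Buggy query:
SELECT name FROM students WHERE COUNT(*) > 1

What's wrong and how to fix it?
Bug: WHERE can't reference COUNT(*); aggregates are computed after WHERE

Fix: GROUP BY name, then filter groups with HAVING COUNT(*) > 1

Corrected query:
SELECT name FROM students GROUP BY name HAVING COUNT(*) > 1

Result:
name
----
Eve 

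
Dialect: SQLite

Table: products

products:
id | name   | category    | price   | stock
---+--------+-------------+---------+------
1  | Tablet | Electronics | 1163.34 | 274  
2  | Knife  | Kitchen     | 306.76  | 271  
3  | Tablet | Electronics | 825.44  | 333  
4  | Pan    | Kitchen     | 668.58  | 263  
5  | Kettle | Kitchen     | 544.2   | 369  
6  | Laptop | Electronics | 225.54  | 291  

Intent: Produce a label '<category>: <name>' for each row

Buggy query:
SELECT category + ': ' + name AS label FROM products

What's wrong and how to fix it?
Bug: '+' is numeric addition; on text columns SQLite converts them to 0 instead of concatenating

Fix: Replace + with || to concatenate text

Corrected query:
SELECT category || ': ' || name AS label FROM products

Result:
label              
-------------------
Electronics: Tablet
Kitchen: Knife     
Electronics: Tablet
Kitchen: Pan       
Kitchen: Kettle    
Electronics: Laptop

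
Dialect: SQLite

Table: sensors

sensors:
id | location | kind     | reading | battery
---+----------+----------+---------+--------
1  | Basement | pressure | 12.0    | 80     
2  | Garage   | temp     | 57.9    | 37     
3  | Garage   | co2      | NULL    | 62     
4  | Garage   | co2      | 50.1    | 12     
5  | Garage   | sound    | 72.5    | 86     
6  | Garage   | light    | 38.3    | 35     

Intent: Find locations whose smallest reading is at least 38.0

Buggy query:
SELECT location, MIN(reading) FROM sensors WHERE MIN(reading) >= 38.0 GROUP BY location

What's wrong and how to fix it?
Bug: Aggregates like MIN are computed per group after WHERE runs

Fix: Replace WHERE with HAVING after the GROUP BY

Corrected query:
SELECT location, MIN(reading) FROM sensors GROUP BY location HAVING MIN(reading) >= 38.0

Result:
location | MIN(reading)
---------+-------------
Garage   | 38.3        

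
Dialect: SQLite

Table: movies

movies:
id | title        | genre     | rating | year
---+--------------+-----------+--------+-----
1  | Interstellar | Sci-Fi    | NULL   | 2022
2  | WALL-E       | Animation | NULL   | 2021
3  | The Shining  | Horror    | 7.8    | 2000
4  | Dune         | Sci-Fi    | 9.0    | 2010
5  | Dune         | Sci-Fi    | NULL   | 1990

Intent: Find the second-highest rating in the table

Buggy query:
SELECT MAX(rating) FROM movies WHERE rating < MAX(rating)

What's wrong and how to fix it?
Bug: The inner MAX is an aggregate inside WHERE, which is not allowed

Fix: Compute the overall MAX in a subquery, then take MAX of rows below it

Corrected query:
SELECT MAX(rating) FROM movies WHERE rating < (SELECT MAX(rating) FROM movies)

Result:
MAX(rating)
-----------
7.8        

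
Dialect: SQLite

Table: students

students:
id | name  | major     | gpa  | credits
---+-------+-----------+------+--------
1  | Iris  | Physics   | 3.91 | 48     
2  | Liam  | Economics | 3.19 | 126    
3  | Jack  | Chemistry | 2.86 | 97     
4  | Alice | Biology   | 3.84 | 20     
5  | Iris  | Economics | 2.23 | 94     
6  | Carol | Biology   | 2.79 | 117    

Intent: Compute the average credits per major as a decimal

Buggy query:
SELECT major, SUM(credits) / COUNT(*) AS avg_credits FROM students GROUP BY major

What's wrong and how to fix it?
Bug: SUM(credits) and COUNT(*) are both integers; the division truncates the fractional part

Fix: Cast one side to REAL so the division keeps the fractional part

Corrected query:
SELECT major, SUM(credits) * 1.0 / COUNT(*) AS avg_credits FROM students GROUP BY major

Result:
major     | avg_credits
----------+------------
Biology   | 68.5       
Chemistry | 97         
Economics | 110        
Physics   | 48         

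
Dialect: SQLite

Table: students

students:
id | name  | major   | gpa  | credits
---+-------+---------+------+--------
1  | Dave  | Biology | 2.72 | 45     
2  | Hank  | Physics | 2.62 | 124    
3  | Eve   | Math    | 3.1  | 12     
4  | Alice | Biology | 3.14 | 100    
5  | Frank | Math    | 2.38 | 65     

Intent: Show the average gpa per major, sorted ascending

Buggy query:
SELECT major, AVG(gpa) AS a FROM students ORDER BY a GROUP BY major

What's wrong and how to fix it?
Bug: ORDER BY appears before GROUP BY; SQL clause order requires GROUP BY first

Fix: Move ORDER BY to the end, after GROUP BY

Corrected query:
SELECT major, AVG(gpa) AS a FROM students GROUP BY major ORDER BY a

Result:
major   | a   
--------+-----
Physics | 2.62
Math    | 2.74
Biology | 2.93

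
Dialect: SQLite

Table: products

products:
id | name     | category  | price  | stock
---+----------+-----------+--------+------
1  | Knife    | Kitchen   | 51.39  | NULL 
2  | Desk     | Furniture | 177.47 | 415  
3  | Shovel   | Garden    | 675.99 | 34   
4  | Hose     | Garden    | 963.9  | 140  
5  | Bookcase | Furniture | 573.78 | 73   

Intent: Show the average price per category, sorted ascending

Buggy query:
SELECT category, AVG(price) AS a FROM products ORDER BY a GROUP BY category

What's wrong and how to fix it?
Bug: ORDER BY appears before GROUP BY; SQL clause order requires GROUP BY first

Fix: Reorder: SELECT … FROM … GROUP BY … ORDER BY …

Corrected query:
SELECT category, AVG(price) AS a FROM products GROUP BY category ORDER BY a

Result:
category  | a      
----------+--------
Kitchen   | 51.39  
Furniture | 375.625
Garden    | 819.945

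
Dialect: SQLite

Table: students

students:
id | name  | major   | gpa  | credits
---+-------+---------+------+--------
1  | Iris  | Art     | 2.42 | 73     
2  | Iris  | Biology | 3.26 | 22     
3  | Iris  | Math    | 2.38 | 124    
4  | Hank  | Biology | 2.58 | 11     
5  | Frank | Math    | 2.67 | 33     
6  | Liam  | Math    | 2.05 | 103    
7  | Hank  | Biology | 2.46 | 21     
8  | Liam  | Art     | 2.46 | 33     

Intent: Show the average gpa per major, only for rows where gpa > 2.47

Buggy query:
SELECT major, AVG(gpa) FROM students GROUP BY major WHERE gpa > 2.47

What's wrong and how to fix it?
Bug: WHERE cannot follow GROUP BY

Fix: Move the WHERE clause before GROUP BY

Corrected query:
SELECT major, AVG(gpa) FROM students WHERE gpa > 2.47 GROUP BY major

Result:
major   | AVG(gpa)
--------+---------
Biology | 2.92    
Math    | 2.67    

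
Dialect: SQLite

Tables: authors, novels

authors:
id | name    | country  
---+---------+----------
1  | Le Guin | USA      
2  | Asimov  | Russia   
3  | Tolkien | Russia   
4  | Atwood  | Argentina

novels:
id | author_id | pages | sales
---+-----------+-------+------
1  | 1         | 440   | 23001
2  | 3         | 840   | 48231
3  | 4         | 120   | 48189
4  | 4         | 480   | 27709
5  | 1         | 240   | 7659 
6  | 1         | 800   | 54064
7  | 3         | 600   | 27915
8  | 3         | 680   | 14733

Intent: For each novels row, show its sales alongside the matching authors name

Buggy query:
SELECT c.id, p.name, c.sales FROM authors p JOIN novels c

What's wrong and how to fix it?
Bug: Missing join condition: each novels row is matched to all authors rows instead of just its own

Fix: Specify the join condition linking the foreign key to the parent id

Corrected query:
SELECT c.id, p.name, c.sales FROM authors p JOIN novels c ON c.author_id = p.id

Result:
id | name    | sales
---+---------+------
1  | Le Guin | 23001
2  | Tolkien | 48231
3  | Atwood  | 48189
4  | Atwood  | 27709
5  | Le Guin | 7659 
6  | Le Guin | 54064
7  | Tolkien | 27915
8  | Tolkien | 14733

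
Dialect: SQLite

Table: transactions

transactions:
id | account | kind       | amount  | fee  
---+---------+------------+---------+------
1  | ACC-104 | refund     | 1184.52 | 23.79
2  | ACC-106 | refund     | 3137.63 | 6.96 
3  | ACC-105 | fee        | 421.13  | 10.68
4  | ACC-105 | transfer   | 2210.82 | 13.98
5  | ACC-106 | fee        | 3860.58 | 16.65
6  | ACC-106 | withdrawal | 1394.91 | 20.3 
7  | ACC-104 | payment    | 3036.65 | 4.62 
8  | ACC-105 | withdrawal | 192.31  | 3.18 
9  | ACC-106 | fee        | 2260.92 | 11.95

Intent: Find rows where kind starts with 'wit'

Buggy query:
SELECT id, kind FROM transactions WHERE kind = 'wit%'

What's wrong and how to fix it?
Bug: '=' compares the literal string including the % character; pattern matching needs LIKE

Fix: Use LIKE for wildcard pattern matching

Corrected query:
SELECT id, kind FROM transactions WHERE kind LIKE 'wit%'

Result:
id | kind      
---+-----------
6  | withdrawal
8  | withdrawal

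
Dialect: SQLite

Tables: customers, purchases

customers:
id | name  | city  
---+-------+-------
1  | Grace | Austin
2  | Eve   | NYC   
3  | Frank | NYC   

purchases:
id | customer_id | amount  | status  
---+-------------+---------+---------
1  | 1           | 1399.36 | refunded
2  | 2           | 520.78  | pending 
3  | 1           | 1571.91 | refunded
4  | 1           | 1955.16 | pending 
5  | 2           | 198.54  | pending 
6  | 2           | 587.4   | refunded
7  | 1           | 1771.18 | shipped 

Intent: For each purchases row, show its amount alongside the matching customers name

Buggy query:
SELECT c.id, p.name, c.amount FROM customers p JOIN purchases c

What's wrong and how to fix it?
Bug: Missing join condition: each purchases row is matched to all customers rows instead of just its own

Fix: Add ON c.customer_id = p.id to the JOIN

Corrected query:
SELECT c.id, p.name, c.amount FROM customers p JOIN purchases c ON c.customer_id = p.id

Result:
id | name  | amount 
---+-------+--------
1  | Grace | 1399.36
2  | Eve   | 520.78 
3  | Grace | 1571.91
4  | Grace | 1955.16
5  | Eve   | 198.54 
6  | Eve   | 587.4  
7  | Grace | 1771.18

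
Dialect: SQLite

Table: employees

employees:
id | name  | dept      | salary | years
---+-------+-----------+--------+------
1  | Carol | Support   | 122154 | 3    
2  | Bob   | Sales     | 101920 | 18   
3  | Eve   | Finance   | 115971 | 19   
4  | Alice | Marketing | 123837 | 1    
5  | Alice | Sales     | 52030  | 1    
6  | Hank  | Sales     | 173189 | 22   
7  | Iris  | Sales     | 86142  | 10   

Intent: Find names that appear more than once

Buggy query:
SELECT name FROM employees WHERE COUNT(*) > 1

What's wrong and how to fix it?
Bug: COUNT(*) is an aggregate and cannot be used in WHERE

Fix: GROUP BY name, then filter groups with HAVING COUNT(*) > 1

Corrected query:
SELECT name FROM employees GROUP BY name HAVING COUNT(*) > 1

Result:
name 
-----
Alice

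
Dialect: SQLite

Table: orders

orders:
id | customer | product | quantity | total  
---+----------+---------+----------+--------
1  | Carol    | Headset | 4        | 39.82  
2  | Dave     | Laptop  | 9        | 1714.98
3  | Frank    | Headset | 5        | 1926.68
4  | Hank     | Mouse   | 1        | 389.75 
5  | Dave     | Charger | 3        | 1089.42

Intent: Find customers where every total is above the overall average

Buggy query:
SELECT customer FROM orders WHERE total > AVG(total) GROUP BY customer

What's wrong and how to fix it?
Bug: AVG() is an aggregate; it can't sit directly in WHERE

Fix: Use a subquery for AVG and a HAVING MIN(...) filter so the condition holds for every row in the group

Corrected query:
SELECT customer FROM orders GROUP BY customer HAVING MIN(total) > (SELECT AVG(total) FROM orders)

Result:
customer
--------
Dave    
Frank   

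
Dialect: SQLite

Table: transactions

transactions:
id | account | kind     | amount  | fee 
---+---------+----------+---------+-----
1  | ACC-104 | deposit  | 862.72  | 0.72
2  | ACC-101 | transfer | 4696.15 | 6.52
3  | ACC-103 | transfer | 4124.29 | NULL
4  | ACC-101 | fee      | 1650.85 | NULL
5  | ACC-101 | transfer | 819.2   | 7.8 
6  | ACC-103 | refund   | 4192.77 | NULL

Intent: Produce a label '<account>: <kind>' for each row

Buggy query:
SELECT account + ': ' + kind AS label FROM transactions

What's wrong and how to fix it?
Bug: SQLite uses || for string concatenation; + coerces text to numbers (yielding 0)

Fix: Use the || operator for string concatenation

Corrected query:
SELECT account || ': ' || kind AS label FROM transactions

Result:
label            
-----------------
ACC-104: deposit 
ACC-101: transfer
ACC-103: transfer
ACC-101: fee     
ACC-101: transfer
ACC-103: refund  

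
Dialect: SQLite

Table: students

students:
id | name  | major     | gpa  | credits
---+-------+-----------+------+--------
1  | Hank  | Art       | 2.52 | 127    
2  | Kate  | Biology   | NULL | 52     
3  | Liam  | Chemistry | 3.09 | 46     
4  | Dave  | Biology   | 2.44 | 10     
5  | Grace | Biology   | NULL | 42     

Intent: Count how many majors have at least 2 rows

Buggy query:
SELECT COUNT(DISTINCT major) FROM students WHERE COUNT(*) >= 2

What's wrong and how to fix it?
Bug: WHERE filters individual rows, not groups, so a group-level COUNT is invalid there

Fix: Group first with HAVING COUNT(*) >= 2, then COUNT the resulting groups

Corrected query:
SELECT COUNT(*) FROM (SELECT major FROM students GROUP BY major HAVING COUNT(*) >= 2)

Result:
COUNT(*)
--------
1       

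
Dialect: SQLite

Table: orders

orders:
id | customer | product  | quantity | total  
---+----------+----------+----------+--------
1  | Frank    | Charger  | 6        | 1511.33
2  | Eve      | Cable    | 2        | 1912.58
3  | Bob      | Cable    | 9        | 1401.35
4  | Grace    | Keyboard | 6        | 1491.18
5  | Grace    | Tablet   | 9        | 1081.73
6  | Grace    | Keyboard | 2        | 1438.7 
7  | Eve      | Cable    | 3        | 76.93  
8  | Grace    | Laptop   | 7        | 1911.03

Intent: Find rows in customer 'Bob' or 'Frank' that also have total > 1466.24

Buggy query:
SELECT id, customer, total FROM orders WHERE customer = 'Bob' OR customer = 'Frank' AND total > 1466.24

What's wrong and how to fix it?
Bug: Without parentheses, AND is evaluated before OR, so the total filter only applies to the 'Frank' branch

Fix: Group the OR with parentheses (or use IN), then AND the threshold

Corrected query:
SELECT id, customer, total FROM orders WHERE (customer = 'Bob' OR customer = 'Frank') AND total > 1466.24

Result:
id | customer | total  
---+----------+--------
1  | Frank    | 1511.33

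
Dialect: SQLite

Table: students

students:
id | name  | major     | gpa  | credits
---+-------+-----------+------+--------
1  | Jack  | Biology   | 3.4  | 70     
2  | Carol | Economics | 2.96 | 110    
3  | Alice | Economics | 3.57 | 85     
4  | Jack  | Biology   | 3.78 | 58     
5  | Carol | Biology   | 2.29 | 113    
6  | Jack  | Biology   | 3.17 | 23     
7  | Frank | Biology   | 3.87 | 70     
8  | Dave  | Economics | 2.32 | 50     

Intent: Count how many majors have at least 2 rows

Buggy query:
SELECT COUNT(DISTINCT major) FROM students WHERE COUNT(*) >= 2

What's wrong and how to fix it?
Bug: COUNT(*) cannot appear in WHERE; the per-group count doesn't exist yet

Fix: Group first with HAVING COUNT(*) >= 2, then COUNT the resulting groups

Corrected query:
SELECT COUNT(*) FROM (SELECT major FROM students GROUP BY major HAVING COUNT(*) >= 2)

Result:
COUNT(*)
--------
2       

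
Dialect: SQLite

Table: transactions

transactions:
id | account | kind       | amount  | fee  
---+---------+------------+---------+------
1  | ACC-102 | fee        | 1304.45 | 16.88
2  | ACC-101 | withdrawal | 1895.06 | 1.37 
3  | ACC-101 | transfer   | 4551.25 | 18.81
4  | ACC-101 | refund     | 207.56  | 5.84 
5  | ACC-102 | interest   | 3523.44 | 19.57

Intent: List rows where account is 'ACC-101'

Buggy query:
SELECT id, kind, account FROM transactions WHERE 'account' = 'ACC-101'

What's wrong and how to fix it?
Bug: 'account' in single quotes is a string literal, not the column; the comparison is literal-vs-literal and never true

Fix: Reference the column as account without single quotes

Corrected query:
SELECT id, kind, account FROM transactions WHERE account = 'ACC-101'

Result:
id | kind       | account
---+------------+--------
2  | withdrawal | ACC-101
3  | transfer   | ACC-101
4  | refund     | ACC-101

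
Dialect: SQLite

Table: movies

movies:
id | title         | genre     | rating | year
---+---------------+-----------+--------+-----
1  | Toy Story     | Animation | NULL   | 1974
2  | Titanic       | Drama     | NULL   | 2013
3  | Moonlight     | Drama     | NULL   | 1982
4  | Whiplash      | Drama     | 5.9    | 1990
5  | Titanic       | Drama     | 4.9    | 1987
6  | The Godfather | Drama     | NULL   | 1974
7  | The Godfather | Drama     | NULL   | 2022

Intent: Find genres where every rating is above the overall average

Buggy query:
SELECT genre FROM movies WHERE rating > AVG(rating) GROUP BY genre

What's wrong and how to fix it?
Bug: WHERE evaluates per row before aggregation, so AVG() is unavailable

Fix: Use a subquery for AVG and a HAVING MIN(...) filter so the condition holds for every row in the group

Corrected query:
SELECT genre FROM movies GROUP BY genre HAVING MIN(rating) > (SELECT AVG(rating) FROM movies)

Result:
(no rows)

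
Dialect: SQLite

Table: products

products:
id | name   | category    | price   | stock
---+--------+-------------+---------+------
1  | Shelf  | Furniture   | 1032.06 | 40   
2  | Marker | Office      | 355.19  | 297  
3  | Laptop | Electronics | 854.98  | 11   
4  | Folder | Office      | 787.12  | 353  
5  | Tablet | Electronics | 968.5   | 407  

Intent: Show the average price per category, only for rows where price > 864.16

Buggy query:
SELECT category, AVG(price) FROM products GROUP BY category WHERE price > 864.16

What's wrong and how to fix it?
Bug: WHERE cannot follow GROUP BY

Fix: Place WHERE between FROM and GROUP BY

Corrected query:
SELECT category, AVG(price) FROM products WHERE price > 864.16 GROUP BY category

Result:
category    | AVG(price)
------------+-----------
Electronics | 968.5     
Furniture   | 1032.06   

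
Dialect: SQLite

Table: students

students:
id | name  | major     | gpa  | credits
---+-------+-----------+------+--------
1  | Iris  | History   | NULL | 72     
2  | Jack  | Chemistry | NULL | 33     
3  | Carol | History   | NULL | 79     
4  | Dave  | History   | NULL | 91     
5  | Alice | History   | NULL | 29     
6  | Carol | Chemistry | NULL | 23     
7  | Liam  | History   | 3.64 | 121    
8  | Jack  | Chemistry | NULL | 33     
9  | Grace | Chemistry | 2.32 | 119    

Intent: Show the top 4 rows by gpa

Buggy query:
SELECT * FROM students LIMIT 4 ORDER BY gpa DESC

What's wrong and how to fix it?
Bug: ORDER BY cannot follow LIMIT; LIMIT is the final clause

Fix: Sort with ORDER BY, then apply LIMIT

Corrected query:
SELECT * FROM students ORDER BY gpa DESC LIMIT 4

Result:
id | name  | major     | gpa  | credits
---+-------+-----------+------+--------
7  | Liam  | History   | 3.64 | 121    
9  | Grace | Chemistry | 2.32 | 119    
1  | Iris  | History   | NULL | 72     
2  | Jack  | Chemistry | NULL | 33     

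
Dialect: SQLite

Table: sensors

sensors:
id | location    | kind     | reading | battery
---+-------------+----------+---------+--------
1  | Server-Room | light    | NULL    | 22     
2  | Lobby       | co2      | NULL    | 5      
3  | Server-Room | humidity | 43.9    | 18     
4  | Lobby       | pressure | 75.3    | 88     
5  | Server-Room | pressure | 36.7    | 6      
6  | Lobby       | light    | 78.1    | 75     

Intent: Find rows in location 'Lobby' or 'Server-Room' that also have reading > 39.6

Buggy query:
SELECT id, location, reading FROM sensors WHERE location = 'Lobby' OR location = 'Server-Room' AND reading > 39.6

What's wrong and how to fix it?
Bug: AND binds tighter than OR, so this parses as location = 'Lobby' OR (location = 'Server-Room' AND reading > 39.6)

Fix: Add parentheses around the OR so the AND applies to both alternatives

Corrected query:
SELECT id, location, reading FROM sensors WHERE (location = 'Lobby' OR location = 'Server-Room') AND reading > 39.6

Result:
id | location    | reading
---+-------------+--------
3  | Server-Room | 43.9   
4  | Lobby       | 75.3   
6  | Lobby       | 78.1   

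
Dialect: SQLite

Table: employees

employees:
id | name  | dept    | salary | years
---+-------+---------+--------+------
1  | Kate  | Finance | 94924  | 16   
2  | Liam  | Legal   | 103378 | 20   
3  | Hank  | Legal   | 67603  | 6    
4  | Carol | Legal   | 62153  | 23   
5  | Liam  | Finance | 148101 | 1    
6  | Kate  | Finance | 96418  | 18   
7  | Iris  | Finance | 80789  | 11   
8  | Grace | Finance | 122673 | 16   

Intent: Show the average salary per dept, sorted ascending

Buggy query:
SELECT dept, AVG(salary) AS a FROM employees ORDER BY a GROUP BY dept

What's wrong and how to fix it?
Bug: GROUP BY must precede ORDER BY

Fix: Move ORDER BY to the end, after GROUP BY

Corrected query:
SELECT dept, AVG(salary) AS a FROM employees GROUP BY dept ORDER BY a

Result:
dept    | a           
--------+-------------
Legal   | 77711.333333
Finance | 108581      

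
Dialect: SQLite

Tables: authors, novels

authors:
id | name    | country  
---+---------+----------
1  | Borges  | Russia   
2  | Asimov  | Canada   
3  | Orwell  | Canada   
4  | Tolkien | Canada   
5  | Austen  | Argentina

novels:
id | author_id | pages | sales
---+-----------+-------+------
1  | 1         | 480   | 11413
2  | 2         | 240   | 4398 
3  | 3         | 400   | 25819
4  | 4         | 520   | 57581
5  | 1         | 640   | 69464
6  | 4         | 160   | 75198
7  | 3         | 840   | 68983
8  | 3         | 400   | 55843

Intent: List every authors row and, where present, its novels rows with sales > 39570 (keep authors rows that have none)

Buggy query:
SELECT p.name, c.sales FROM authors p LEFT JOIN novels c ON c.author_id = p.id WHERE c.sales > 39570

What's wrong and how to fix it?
Bug: A WHERE condition on the right-hand table after LEFT JOIN drops unmatched parents

Fix: Put 'c.sales > 39570' in the JOIN's ON clause instead of WHERE

Corrected query:
SELECT p.name, c.sales FROM authors p LEFT JOIN novels c ON c.author_id = p.id AND c.sales > 39570

Result:
name    | sales
--------+------
Borges  | 69464
Asimov  | NULL 
Orwell  | 55843
Orwell  | 68983
Tolkien | 57581
Tolkien | 75198
Austen  | NULL 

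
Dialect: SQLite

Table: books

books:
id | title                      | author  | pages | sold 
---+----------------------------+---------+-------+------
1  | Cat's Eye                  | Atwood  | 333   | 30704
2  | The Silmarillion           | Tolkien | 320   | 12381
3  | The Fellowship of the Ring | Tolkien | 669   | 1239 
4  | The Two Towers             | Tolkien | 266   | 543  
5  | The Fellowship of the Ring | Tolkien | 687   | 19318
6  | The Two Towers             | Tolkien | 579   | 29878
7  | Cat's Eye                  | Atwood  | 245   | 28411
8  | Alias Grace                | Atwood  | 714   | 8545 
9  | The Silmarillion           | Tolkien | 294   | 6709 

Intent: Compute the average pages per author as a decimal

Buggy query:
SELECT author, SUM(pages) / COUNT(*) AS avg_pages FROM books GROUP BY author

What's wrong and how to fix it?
Bug: Both operands are integers, so '/' performs integer division and truncates

Fix: Cast one side to REAL so the division keeps the fractional part

Corrected query:
SELECT author, SUM(pages) * 1.0 / COUNT(*) AS avg_pages FROM books GROUP BY author

Result:
author  | avg_pages 
--------+-----------
Atwood  | 430.666667
Tolkien | 469.166667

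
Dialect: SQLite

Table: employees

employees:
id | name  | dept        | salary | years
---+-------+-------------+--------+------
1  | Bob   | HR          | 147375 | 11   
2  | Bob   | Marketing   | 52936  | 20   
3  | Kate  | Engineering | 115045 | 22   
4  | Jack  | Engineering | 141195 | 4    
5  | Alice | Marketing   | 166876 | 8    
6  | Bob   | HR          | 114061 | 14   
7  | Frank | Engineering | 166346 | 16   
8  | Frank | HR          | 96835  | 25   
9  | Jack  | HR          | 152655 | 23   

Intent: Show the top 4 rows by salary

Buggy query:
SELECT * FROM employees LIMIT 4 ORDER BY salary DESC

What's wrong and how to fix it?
Bug: LIMIT must come after ORDER BY

Fix: Sort with ORDER BY, then apply LIMIT

Corrected query:
SELECT * FROM employees ORDER BY salary DESC LIMIT 4

Result:
id | name  | dept        | salary | years
---+-------+-------------+--------+------
5  | Alice | Marketing   | 166876 | 8    
7  | Frank | Engineering | 166346 | 16   
9  | Jack  | HR          | 152655 | 23   
1  | Bob   | HR          | 147375 | 11   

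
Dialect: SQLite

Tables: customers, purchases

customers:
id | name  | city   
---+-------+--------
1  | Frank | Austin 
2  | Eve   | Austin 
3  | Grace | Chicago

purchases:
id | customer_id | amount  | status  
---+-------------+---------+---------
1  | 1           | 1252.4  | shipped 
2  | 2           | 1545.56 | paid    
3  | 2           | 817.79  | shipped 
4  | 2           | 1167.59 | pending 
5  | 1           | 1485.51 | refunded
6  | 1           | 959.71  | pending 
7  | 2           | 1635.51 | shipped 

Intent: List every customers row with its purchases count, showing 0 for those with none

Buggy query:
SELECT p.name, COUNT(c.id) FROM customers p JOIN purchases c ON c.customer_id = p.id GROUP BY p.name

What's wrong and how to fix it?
Bug: An inner join excludes parents with zero children

Fix: Switch to LEFT JOIN to retain unmatched parent rows

Corrected query:
SELECT p.name, COUNT(c.id) FROM customers p LEFT JOIN purchases c ON c.customer_id = p.id GROUP BY p.name

Result:
name  | COUNT(c.id)
------+------------
Eve   | 4          
Frank | 3          
Grace | 0          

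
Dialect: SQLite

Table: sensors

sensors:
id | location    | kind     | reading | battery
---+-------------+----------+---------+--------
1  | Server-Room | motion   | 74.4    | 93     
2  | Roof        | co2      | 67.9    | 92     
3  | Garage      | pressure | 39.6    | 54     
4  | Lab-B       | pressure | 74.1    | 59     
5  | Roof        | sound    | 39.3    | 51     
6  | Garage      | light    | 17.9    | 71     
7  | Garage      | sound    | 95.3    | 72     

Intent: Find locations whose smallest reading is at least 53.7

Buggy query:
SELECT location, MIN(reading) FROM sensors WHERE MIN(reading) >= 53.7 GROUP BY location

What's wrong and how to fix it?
Bug: Aggregates like MIN are computed per group after WHERE runs

Fix: Use HAVING for the per-group MIN condition

Corrected query:
SELECT location, MIN(reading) FROM sensors GROUP BY location HAVING MIN(reading) >= 53.7

Result:
location    | MIN(reading)
------------+-------------
Lab-B       | 74.1        
Server-Room | 74.4        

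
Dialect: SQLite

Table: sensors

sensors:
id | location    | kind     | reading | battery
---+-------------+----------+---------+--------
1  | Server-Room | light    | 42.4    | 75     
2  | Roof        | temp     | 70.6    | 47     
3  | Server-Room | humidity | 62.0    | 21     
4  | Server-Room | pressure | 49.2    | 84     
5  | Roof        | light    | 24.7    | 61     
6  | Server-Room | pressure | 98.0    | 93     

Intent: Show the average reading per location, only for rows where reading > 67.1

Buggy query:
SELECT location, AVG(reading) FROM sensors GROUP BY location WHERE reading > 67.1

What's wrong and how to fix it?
Bug: Row-level WHERE must come before GROUP BY in the clause order

Fix: Place WHERE between FROM and GROUP BY

Corrected query:
SELECT location, AVG(reading) FROM sensors WHERE reading > 67.1 GROUP BY location

Result:
location    | AVG(reading)
------------+-------------
Roof        | 70.6        
Server-Room | 98          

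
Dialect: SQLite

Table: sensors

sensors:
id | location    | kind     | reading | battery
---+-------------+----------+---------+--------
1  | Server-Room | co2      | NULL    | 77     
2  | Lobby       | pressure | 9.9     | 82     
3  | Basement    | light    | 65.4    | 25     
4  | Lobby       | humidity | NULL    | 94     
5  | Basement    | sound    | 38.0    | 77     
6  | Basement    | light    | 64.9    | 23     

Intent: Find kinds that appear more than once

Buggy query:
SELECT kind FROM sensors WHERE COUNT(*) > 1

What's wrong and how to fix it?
Bug: COUNT(*) is an aggregate and cannot be used in WHERE

Fix: GROUP BY kind, then filter groups with HAVING COUNT(*) > 1

Corrected query:
SELECT kind FROM sensors GROUP BY kind HAVING COUNT(*) > 1

Result:
kind 
-----
light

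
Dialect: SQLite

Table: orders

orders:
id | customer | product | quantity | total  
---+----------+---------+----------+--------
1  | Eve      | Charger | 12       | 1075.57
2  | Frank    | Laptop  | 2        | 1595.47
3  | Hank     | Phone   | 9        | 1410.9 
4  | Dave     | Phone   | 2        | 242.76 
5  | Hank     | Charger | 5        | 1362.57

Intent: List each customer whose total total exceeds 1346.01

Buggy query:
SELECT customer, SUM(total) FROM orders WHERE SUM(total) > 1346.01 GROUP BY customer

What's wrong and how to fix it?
Bug: SUM(total) is an aggregate, but WHERE filters rows before aggregation

Fix: Use HAVING (which filters groups after aggregation) instead of WHERE

Corrected query:
SELECT customer, SUM(total) FROM orders GROUP BY customer HAVING SUM(total) > 1346.01

Result:
customer | SUM(total)
---------+-----------
Frank    | 1595.47   
Hank     | 2773.47   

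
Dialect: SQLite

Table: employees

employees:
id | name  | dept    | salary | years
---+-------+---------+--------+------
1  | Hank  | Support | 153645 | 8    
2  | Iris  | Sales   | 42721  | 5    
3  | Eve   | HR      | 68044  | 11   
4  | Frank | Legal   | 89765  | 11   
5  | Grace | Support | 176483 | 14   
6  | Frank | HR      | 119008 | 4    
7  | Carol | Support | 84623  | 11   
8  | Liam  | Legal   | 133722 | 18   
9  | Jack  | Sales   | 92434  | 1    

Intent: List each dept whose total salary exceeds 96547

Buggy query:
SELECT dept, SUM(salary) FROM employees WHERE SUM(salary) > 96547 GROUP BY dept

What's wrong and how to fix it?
Bug: WHERE runs before GROUP BY, so aggregates aren't available there

Fix: Move the aggregate condition to a HAVING clause

Corrected query:
SELECT dept, SUM(salary) FROM employees GROUP BY dept HAVING SUM(salary) > 96547

Result:
dept    | SUM(salary)
--------+------------
HR      | 187052     
Legal   | 223487     
Sales   | 135155     
Support | 414751     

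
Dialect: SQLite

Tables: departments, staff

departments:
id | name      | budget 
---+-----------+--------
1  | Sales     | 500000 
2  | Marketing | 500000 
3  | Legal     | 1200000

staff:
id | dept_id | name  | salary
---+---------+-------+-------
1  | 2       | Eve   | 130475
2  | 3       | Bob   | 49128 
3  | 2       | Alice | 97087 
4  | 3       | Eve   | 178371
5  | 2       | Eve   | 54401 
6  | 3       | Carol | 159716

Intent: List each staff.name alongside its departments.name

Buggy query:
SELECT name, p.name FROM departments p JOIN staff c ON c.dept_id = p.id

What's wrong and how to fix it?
Bug: 'name' exists in both joined tables, so the database can't tell which one is meant

Fix: Qualify the column with its table alias (c.name)

Corrected query:
SELECT c.name, p.name FROM departments p JOIN staff c ON c.dept_id = p.id

Result:
name  | name     
------+----------
Eve   | Marketing
Bob   | Legal    
Alice | Marketing
Eve   | Legal    
Eve   | Marketing
Carol | Legal    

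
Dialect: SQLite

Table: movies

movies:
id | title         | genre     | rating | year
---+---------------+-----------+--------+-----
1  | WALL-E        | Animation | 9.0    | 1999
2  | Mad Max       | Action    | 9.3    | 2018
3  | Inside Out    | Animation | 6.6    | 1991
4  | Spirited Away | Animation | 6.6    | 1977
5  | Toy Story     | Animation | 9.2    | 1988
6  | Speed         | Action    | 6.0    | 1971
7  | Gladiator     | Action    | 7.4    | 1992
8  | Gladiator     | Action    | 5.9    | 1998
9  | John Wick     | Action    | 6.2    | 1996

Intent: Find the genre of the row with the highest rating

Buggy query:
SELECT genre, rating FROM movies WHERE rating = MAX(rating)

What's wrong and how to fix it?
Bug: MAX(rating) is an aggregate and cannot be used directly in WHERE

Fix: Use a subquery: WHERE rating = (SELECT MAX(rating) FROM movies)

Corrected query:
SELECT genre, rating FROM movies WHERE rating = (SELECT MAX(rating) FROM movies)

Result:
genre  | rating
-------+-------
Action | 9.3   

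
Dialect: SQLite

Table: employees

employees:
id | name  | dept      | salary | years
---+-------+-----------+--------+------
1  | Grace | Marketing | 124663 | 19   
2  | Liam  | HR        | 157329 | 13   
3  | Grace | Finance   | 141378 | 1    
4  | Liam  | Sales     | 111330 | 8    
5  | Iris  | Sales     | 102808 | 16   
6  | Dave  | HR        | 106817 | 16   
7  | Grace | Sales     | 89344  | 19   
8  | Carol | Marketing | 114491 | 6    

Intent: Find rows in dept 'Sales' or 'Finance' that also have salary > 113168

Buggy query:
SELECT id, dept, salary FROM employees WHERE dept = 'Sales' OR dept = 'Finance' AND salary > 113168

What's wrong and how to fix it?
Bug: AND binds tighter than OR, so this parses as dept = 'Sales' OR (dept = 'Finance' AND salary > 113168)

Fix: Add parentheses around the OR so the AND applies to both alternatives

Corrected query:
SELECT id, dept, salary FROM employees WHERE (dept = 'Sales' OR dept = 'Finance') AND salary > 113168

Result:
id | dept    | salary
---+---------+-------
3  | Finance | 141378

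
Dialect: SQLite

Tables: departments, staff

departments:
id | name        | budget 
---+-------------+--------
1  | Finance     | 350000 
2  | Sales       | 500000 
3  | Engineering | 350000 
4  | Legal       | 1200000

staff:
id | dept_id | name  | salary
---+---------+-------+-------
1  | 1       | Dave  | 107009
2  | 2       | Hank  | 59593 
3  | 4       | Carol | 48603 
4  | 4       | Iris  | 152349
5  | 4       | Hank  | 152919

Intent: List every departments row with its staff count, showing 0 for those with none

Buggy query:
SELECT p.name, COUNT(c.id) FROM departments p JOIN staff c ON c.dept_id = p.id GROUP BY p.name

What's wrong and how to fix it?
Bug: INNER JOIN drops departments rows that have no matching staff rows

Fix: Switch to LEFT JOIN to retain unmatched parent rows

Corrected query:
SELECT p.name, COUNT(c.id) FROM departments p LEFT JOIN staff c ON c.dept_id = p.id GROUP BY p.name

Result:
name        | COUNT(c.id)
------------+------------
Engineering | 0          
Finance     | 1          
Legal       | 3          
Sales       | 1          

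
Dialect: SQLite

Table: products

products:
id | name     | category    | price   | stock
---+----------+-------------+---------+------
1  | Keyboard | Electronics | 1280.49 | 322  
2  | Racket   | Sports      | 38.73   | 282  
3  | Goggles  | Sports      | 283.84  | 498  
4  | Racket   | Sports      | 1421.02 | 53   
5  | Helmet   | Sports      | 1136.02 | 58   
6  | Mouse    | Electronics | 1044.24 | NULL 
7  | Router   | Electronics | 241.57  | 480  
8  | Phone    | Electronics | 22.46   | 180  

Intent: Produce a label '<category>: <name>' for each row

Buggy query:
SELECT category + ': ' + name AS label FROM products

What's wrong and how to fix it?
Bug: SQLite uses || for string concatenation; + coerces text to numbers (yielding 0)

Fix: Use the || operator for string concatenation

Corrected query:
SELECT category || ': ' || name AS label FROM products

Result:
label                
---------------------
Electronics: Keyboard
Sports: Racket       
Sports: Goggles      
Sports: Racket       
Sports: Helmet       
Electronics: Mouse   
Electronics: Router  
Electronics: Phone   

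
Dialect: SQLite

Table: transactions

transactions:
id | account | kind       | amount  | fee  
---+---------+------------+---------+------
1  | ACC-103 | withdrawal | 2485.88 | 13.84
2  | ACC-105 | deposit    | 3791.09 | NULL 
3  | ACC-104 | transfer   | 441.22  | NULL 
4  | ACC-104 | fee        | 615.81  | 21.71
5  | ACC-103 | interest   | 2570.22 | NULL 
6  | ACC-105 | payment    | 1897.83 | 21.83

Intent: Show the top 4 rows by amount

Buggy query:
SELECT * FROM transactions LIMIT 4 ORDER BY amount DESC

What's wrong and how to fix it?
Bug: LIMIT must come after ORDER BY

Fix: Sort with ORDER BY, then apply LIMIT

Corrected query:
SELECT * FROM transactions ORDER BY amount DESC LIMIT 4

Result:
id | account | kind       | amount  | fee  
---+---------+------------+---------+------
2  | ACC-105 | deposit    | 3791.09 | NULL 
5  | ACC-103 | interest   | 2570.22 | NULL 
1  | ACC-103 | withdrawal | 2485.88 | 13.84
6  | ACC-105 | payment    | 1897.83 | 21.83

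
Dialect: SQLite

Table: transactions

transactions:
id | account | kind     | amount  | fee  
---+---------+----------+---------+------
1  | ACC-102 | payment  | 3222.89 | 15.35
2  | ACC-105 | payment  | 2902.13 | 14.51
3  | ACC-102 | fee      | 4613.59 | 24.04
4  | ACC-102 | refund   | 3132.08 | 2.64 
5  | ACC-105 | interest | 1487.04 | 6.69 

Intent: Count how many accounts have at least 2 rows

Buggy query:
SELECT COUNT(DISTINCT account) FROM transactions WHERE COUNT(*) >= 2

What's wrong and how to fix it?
Bug: WHERE filters individual rows, not groups, so a group-level COUNT is invalid there

Fix: Group first with HAVING COUNT(*) >= 2, then COUNT the resulting groups

Corrected query:
SELECT COUNT(*) FROM (SELECT account FROM transactions GROUP BY account HAVING COUNT(*) >= 2)

Result:
COUNT(*)
--------
2       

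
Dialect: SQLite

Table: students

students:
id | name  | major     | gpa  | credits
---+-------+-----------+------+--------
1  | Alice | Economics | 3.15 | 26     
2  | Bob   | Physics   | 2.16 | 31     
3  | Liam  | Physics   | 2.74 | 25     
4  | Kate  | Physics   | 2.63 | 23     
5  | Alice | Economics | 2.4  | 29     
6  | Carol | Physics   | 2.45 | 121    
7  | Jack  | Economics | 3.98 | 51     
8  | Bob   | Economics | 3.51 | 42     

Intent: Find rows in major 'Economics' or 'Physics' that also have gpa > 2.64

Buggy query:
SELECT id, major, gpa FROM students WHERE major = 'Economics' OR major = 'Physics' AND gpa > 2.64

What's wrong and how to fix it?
Bug: Without parentheses, AND is evaluated before OR, so the gpa filter only applies to the 'Physics' branch

Fix: Add parentheses around the OR so the AND applies to both alternatives

Corrected query:
SELECT id, major, gpa FROM students WHERE (major = 'Economics' OR major = 'Physics') AND gpa > 2.64

Result:
id | major     | gpa 
---+-----------+-----
1  | Economics | 3.15
3  | Physics   | 2.74
7  | Economics | 3.98
8  | Economics | 3.51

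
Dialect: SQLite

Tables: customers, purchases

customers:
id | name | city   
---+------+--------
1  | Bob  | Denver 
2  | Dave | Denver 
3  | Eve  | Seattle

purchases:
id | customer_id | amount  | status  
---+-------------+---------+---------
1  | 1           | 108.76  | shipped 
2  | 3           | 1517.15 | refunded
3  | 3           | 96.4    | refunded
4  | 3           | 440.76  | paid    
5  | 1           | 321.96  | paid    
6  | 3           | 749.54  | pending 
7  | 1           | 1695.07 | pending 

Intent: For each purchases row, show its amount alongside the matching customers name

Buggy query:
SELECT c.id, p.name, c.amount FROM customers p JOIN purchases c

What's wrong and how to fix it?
Bug: JOIN with no ON clause produces a cartesian product; every purchases row pairs with every customers row

Fix: Specify the join condition linking the foreign key to the parent id

Corrected query:
SELECT c.id, p.name, c.amount FROM customers p JOIN purchases c ON c.customer_id = p.id

Result:
id | name | amount 
---+------+--------
1  | Bob  | 108.76 
2  | Eve  | 1517.15
3  | Eve  | 96.4   
4  | Eve  | 440.76 
5  | Bob  | 321.96 
6  | Eve  | 749.54 
7  | Bob  | 1695.07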